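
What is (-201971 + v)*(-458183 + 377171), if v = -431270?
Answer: 51300119892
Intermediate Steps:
(-201971 + v)*(-458183 + 377171) = (-201971 - 431270)*(-458183 + 377171) = -633241*(-81012) = 51300119892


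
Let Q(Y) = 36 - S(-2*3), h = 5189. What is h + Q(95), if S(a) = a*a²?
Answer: 5441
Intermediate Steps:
S(a) = a³
Q(Y) = 252 (Q(Y) = 36 - (-2*3)³ = 36 - 1*(-6)³ = 36 - 1*(-216) = 36 + 216 = 252)
h + Q(95) = 5189 + 252 = 5441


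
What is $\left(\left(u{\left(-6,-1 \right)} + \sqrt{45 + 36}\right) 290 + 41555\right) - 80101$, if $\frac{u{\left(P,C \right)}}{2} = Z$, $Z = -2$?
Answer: $-37096$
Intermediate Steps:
$u{\left(P,C \right)} = -4$ ($u{\left(P,C \right)} = 2 \left(-2\right) = -4$)
$\left(\left(u{\left(-6,-1 \right)} + \sqrt{45 + 36}\right) 290 + 41555\right) - 80101 = \left(\left(-4 + \sqrt{45 + 36}\right) 290 + 41555\right) - 80101 = \left(\left(-4 + \sqrt{81}\right) 290 + 41555\right) - 80101 = \left(\left(-4 + 9\right) 290 + 41555\right) - 80101 = \left(5 \cdot 290 + 41555\right) - 80101 = \left(1450 + 41555\right) - 80101 = 43005 - 80101 = -37096$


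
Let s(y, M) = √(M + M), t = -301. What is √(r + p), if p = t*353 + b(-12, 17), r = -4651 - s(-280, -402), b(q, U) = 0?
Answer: √(-110904 - 2*I*√201) ≈ 0.043 - 333.02*I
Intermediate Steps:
s(y, M) = √2*√M (s(y, M) = √(2*M) = √2*√M)
r = -4651 - 2*I*√201 (r = -4651 - √2*√(-402) = -4651 - √2*I*√402 = -4651 - 2*I*√201 ≈ -4651.0 - 28.355*I)
p = -106253 (p = -301*353 + 0 = -106253 + 0 = -106253)
√(r + p) = √((-4651 - 2*I*√201) - 106253) = √(-110904 - 2*I*√201)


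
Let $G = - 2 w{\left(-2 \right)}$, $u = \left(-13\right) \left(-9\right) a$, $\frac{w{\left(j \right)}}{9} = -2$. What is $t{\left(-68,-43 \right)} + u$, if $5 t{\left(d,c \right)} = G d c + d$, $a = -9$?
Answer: $\frac{99931}{5} \approx 19986.0$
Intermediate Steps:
$w{\left(j \right)} = -18$ ($w{\left(j \right)} = 9 \left(-2\right) = -18$)
$u = -1053$ ($u = \left(-13\right) \left(-9\right) \left(-9\right) = 117 \left(-9\right) = -1053$)
$G = 36$ ($G = \left(-2\right) \left(-18\right) = 36$)
$t{\left(d,c \right)} = \frac{d}{5} + \frac{36 c d}{5}$ ($t{\left(d,c \right)} = \frac{36 d c + d}{5} = \frac{36 c d + d}{5} = \frac{d + 36 c d}{5} = \frac{d}{5} + \frac{36 c d}{5}$)
$t{\left(-68,-43 \right)} + u = \frac{1}{5} \left(-68\right) \left(1 + 36 \left(-43\right)\right) - 1053 = \frac{1}{5} \left(-68\right) \left(1 - 1548\right) - 1053 = \frac{1}{5} \left(-68\right) \left(-1547\right) - 1053 = \frac{105196}{5} - 1053 = \frac{99931}{5}$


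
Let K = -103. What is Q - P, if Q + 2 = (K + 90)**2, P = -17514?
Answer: 17681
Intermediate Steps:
Q = 167 (Q = -2 + (-103 + 90)**2 = -2 + (-13)**2 = -2 + 169 = 167)
Q - P = 167 - 1*(-17514) = 167 + 17514 = 17681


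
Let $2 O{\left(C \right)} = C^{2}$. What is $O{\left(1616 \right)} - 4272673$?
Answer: $-2966945$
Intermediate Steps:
$O{\left(C \right)} = \frac{C^{2}}{2}$
$O{\left(1616 \right)} - 4272673 = \frac{1616^{2}}{2} - 4272673 = \frac{1}{2} \cdot 2611456 - 4272673 = 1305728 - 4272673 = -2966945$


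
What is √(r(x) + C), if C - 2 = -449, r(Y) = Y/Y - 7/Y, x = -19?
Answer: I*√160873/19 ≈ 21.11*I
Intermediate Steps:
r(Y) = 1 - 7/Y
C = -447 (C = 2 - 449 = -447)
√(r(x) + C) = √((-7 - 19)/(-19) - 447) = √(-1/19*(-26) - 447) = √(26/19 - 447) = √(-8467/19) = I*√160873/19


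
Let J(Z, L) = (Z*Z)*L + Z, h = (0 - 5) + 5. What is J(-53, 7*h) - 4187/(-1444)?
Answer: -72345/1444 ≈ -50.100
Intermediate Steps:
h = 0 (h = -5 + 5 = 0)
J(Z, L) = Z + L*Z² (J(Z, L) = Z²*L + Z = L*Z² + Z = Z + L*Z²)
J(-53, 7*h) - 4187/(-1444) = -53*(1 + (7*0)*(-53)) - 4187/(-1444) = -53*(1 + 0*(-53)) - 4187*(-1/1444) = -53*(1 + 0) + 4187/1444 = -53*1 + 4187/1444 = -53 + 4187/1444 = -72345/1444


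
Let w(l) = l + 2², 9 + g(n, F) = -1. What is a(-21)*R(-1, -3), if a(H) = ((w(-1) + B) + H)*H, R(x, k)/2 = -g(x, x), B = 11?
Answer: 2940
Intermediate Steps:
g(n, F) = -10 (g(n, F) = -9 - 1 = -10)
R(x, k) = 20 (R(x, k) = 2*(-1*(-10)) = 2*10 = 20)
w(l) = 4 + l (w(l) = l + 4 = 4 + l)
a(H) = H*(14 + H) (a(H) = (((4 - 1) + 11) + H)*H = ((3 + 11) + H)*H = (14 + H)*H = H*(14 + H))
a(-21)*R(-1, -3) = -21*(14 - 21)*20 = -21*(-7)*20 = 147*20 = 2940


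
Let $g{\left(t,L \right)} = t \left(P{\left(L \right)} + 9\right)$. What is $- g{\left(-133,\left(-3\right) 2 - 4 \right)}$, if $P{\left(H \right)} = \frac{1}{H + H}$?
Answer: $\frac{23807}{20} \approx 1190.3$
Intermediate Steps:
$P{\left(H \right)} = \frac{1}{2 H}$
$g{\left(t,L \right)} = t \left(9 + \frac{1}{2 L}\right)$ ($g{\left(t,L \right)} = t \left(\frac{1}{2 L} + 9\right) = t \left(9 + \frac{1}{2 L}\right)$)
$- g{\left(-133,\left(-3\right) 2 - 4 \right)} = - (9 \left(-133\right) + \frac{1}{2} \left(-133\right) \frac{1}{\left(-3\right) 2 - 4}) = - (-1197 + \frac{1}{2} \left(-133\right) \frac{1}{-6 - 4}) = - (-1197 + \frac{1}{2} \left(-133\right) \frac{1}{-10}) = - (-1197 + \frac{1}{2} \left(-133\right) \left(- \frac{1}{10}\right)) = - (-1197 + \frac{133}{20}) = \left(-1\right) \left(- \frac{23807}{20}\right) = \frac{23807}{20}$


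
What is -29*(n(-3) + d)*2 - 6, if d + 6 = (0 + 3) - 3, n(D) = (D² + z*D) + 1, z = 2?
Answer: 110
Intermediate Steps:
n(D) = 1 + D² + 2*D (n(D) = (D² + 2*D) + 1 = 1 + D² + 2*D)
d = -6 (d = -6 + ((0 + 3) - 3) = -6 + (3 - 3) = -6 + 0 = -6)
-29*(n(-3) + d)*2 - 6 = -29*((1 + (-3)² + 2*(-3)) - 6)*2 - 6 = -29*((1 + 9 - 6) - 6)*2 - 6 = -29*(4 - 6)*2 - 6 = -(-58)*2 - 6 = -29*(-4) - 6 = 116 - 6 = 110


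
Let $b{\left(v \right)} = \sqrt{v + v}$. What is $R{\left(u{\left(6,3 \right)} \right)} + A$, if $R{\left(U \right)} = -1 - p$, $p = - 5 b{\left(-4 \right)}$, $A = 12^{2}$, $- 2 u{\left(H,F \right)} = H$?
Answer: $143 + 10 i \sqrt{2} \approx 143.0 + 14.142 i$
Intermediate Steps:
$b{\left(v \right)} = \sqrt{2} \sqrt{v}$ ($b{\left(v \right)} = \sqrt{2 v} = \sqrt{2} \sqrt{v}$)
$u{\left(H,F \right)} = - \frac{H}{2}$
$A = 144$
$p = - 10 i \sqrt{2}$ ($p = - 5 \sqrt{2} \sqrt{-4} = - 5 \sqrt{2} \cdot 2 i = - 5 \cdot 2 i \sqrt{2} = - 10 i \sqrt{2} \approx - 14.142 i$)
$R{\left(U \right)} = -1 + 10 i \sqrt{2}$ ($R{\left(U \right)} = -1 - - 10 i \sqrt{2} = -1 + 10 i \sqrt{2}$)
$R{\left(u{\left(6,3 \right)} \right)} + A = \left(-1 + 10 i \sqrt{2}\right) + 144 = 143 + 10 i \sqrt{2}$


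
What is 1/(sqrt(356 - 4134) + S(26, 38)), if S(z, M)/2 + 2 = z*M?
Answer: 986/1946281 - I*sqrt(3778)/3892562 ≈ 0.00050661 - 1.579e-5*I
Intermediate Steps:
S(z, M) = -4 + 2*M*z (S(z, M) = -4 + 2*(z*M) = -4 + 2*(M*z) = -4 + 2*M*z)
1/(sqrt(356 - 4134) + S(26, 38)) = 1/(sqrt(356 - 4134) + (-4 + 2*38*26)) = 1/(sqrt(-3778) + (-4 + 1976)) = 1/(I*sqrt(3778) + 1972) = 1/(1972 + I*sqrt(3778))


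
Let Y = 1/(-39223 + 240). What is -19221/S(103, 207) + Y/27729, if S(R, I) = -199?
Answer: 20777124605948/215110961793 ≈ 96.588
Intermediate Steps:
Y = -1/38983 (Y = 1/(-38983) = -1/38983 ≈ -2.5652e-5)
-19221/S(103, 207) + Y/27729 = -19221/(-199) - 1/38983/27729 = -19221*(-1/199) - 1/38983*1/27729 = 19221/199 - 1/1080959607 = 20777124605948/215110961793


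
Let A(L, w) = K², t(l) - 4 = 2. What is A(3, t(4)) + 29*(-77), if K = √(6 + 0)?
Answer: -2227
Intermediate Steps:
t(l) = 6 (t(l) = 4 + 2 = 6)
K = √6 ≈ 2.4495
A(L, w) = 6 (A(L, w) = (√6)² = 6)
A(3, t(4)) + 29*(-77) = 6 + 29*(-77) = 6 - 2233 = -2227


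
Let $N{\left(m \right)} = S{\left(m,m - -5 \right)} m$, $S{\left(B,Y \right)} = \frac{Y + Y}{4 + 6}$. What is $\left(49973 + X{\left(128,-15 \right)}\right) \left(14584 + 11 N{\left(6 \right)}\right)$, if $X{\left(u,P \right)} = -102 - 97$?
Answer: $\frac{3665656004}{5} \approx 7.3313 \cdot 10^{8}$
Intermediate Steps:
$X{\left(u,P \right)} = -199$
$S{\left(B,Y \right)} = \frac{Y}{5}$ ($S{\left(B,Y \right)} = \frac{2 Y}{10} = 2 Y \frac{1}{10} = \frac{Y}{5}$)
$N{\left(m \right)} = m \left(1 + \frac{m}{5}\right)$ ($N{\left(m \right)} = \frac{m - -5}{5} m = \frac{m + 5}{5} m = \frac{5 + m}{5} m = \left(1 + \frac{m}{5}\right) m = m \left(1 + \frac{m}{5}\right)$)
$\left(49973 + X{\left(128,-15 \right)}\right) \left(14584 + 11 N{\left(6 \right)}\right) = \left(49973 - 199\right) \left(14584 + 11 \cdot \frac{1}{5} \cdot 6 \left(5 + 6\right)\right) = 49774 \left(14584 + 11 \cdot \frac{1}{5} \cdot 6 \cdot 11\right) = 49774 \left(14584 + 11 \cdot \frac{66}{5}\right) = 49774 \left(14584 + \frac{726}{5}\right) = 49774 \cdot \frac{73646}{5} = \frac{3665656004}{5}$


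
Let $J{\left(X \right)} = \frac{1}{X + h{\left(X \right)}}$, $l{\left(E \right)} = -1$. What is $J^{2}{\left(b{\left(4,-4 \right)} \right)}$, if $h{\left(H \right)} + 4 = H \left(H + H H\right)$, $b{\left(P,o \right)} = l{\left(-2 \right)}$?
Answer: $\frac{1}{25} \approx 0.04$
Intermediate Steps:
$b{\left(P,o \right)} = -1$
$h{\left(H \right)} = -4 + H \left(H + H^{2}\right)$ ($h{\left(H \right)} = -4 + H \left(H + H H\right) = -4 + H \left(H + H^{2}\right)$)
$J{\left(X \right)} = \frac{1}{-4 + X + X^{2} + X^{3}}$ ($J{\left(X \right)} = \frac{1}{X + \left(-4 + X^{2} + X^{3}\right)} = \frac{1}{-4 + X + X^{2} + X^{3}}$)
$J^{2}{\left(b{\left(4,-4 \right)} \right)} = \left(\frac{1}{-4 - 1 + \left(-1\right)^{2} + \left(-1\right)^{3}}\right)^{2} = \left(\frac{1}{-4 - 1 + 1 - 1}\right)^{2} = \left(\frac{1}{-5}\right)^{2} = \left(- \frac{1}{5}\right)^{2} = \frac{1}{25}$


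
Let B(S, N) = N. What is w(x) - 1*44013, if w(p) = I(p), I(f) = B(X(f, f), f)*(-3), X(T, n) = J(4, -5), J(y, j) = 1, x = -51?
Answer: -43860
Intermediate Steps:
X(T, n) = 1
I(f) = -3*f (I(f) = f*(-3) = -3*f)
w(p) = -3*p
w(x) - 1*44013 = -3*(-51) - 1*44013 = 153 - 44013 = -43860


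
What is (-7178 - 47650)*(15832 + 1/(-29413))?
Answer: -25531569167220/29413 ≈ -8.6804e+8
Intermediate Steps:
(-7178 - 47650)*(15832 + 1/(-29413)) = -54828*(15832 - 1/29413) = -54828*465666615/29413 = -25531569167220/29413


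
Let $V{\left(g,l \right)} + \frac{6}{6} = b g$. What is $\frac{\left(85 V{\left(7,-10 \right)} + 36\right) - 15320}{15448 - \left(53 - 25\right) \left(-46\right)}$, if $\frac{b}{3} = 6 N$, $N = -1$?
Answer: $- \frac{26079}{16736} \approx -1.5583$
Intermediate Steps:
$b = -18$ ($b = 3 \cdot 6 \left(-1\right) = 3 \left(-6\right) = -18$)
$V{\left(g,l \right)} = -1 - 18 g$
$\frac{\left(85 V{\left(7,-10 \right)} + 36\right) - 15320}{15448 - \left(53 - 25\right) \left(-46\right)} = \frac{\left(85 \left(-1 - 126\right) + 36\right) - 15320}{15448 - \left(53 - 25\right) \left(-46\right)} = \frac{\left(85 \left(-1 - 126\right) + 36\right) - 15320}{15448 - 28 \left(-46\right)} = \frac{\left(85 \left(-127\right) + 36\right) - 15320}{15448 - -1288} = \frac{\left(-10795 + 36\right) - 15320}{15448 + 1288} = \frac{-10759 - 15320}{16736} = \left(-26079\right) \frac{1}{16736} = - \frac{26079}{16736}$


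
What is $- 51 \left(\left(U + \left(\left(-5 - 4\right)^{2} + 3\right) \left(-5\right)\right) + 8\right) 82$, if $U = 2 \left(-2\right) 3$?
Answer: $1773168$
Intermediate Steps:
$U = -12$ ($U = \left(-4\right) 3 = -12$)
$- 51 \left(\left(U + \left(\left(-5 - 4\right)^{2} + 3\right) \left(-5\right)\right) + 8\right) 82 = - 51 \left(\left(-12 + \left(\left(-5 - 4\right)^{2} + 3\right) \left(-5\right)\right) + 8\right) 82 = - 51 \left(\left(-12 + \left(\left(-9\right)^{2} + 3\right) \left(-5\right)\right) + 8\right) 82 = - 51 \left(\left(-12 + \left(81 + 3\right) \left(-5\right)\right) + 8\right) 82 = - 51 \left(\left(-12 + 84 \left(-5\right)\right) + 8\right) 82 = - 51 \left(\left(-12 - 420\right) + 8\right) 82 = - 51 \left(-432 + 8\right) 82 = \left(-51\right) \left(-424\right) 82 = 21624 \cdot 82 = 1773168$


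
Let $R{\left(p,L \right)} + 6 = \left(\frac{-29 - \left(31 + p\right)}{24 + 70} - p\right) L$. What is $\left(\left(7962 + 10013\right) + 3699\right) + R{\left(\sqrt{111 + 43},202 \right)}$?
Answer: $\frac{1012336}{47} - \frac{9595 \sqrt{154}}{47} \approx 19006.0$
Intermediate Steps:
$R{\left(p,L \right)} = -6 + L \left(- \frac{30}{47} - \frac{95 p}{94}\right)$ ($R{\left(p,L \right)} = -6 + \left(\frac{-29 - \left(31 + p\right)}{24 + 70} - p\right) L = -6 + \left(\frac{-60 - p}{94} - p\right) L = -6 + \left(\left(-60 - p\right) \frac{1}{94} - p\right) L = -6 + \left(\left(- \frac{30}{47} - \frac{p}{94}\right) - p\right) L = -6 + \left(- \frac{30}{47} - \frac{95 p}{94}\right) L = -6 + L \left(- \frac{30}{47} - \frac{95 p}{94}\right)$)
$\left(\left(7962 + 10013\right) + 3699\right) + R{\left(\sqrt{111 + 43},202 \right)} = \left(\left(7962 + 10013\right) + 3699\right) - \left(\frac{6342}{47} + \frac{9595 \sqrt{111 + 43}}{47}\right) = \left(17975 + 3699\right) - \left(\frac{6342}{47} + \frac{9595 \sqrt{154}}{47}\right) = 21674 - \left(\frac{6342}{47} + \frac{9595 \sqrt{154}}{47}\right) = \frac{1012336}{47} - \frac{9595 \sqrt{154}}{47}$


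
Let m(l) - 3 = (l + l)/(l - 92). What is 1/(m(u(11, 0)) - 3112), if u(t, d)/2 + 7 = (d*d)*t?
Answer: -53/164763 ≈ -0.00032167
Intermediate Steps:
u(t, d) = -14 + 2*t*d² (u(t, d) = -14 + 2*((d*d)*t) = -14 + 2*(d²*t) = -14 + 2*(t*d²) = -14 + 2*t*d²)
m(l) = 3 + 2*l/(-92 + l) (m(l) = 3 + (l + l)/(l - 92) = 3 + (2*l)/(-92 + l) = 3 + 2*l/(-92 + l))
1/(m(u(11, 0)) - 3112) = 1/((-276 + 5*(-14 + 2*11*0²))/(-92 + (-14 + 2*11*0²)) - 3112) = 1/((-276 + 5*(-14 + 2*11*0))/(-92 + (-14 + 2*11*0)) - 3112) = 1/((-276 + 5*(-14 + 0))/(-92 + (-14 + 0)) - 3112) = 1/((-276 + 5*(-14))/(-92 - 14) - 3112) = 1/((-276 - 70)/(-106) - 3112) = 1/(-1/106*(-346) - 3112) = 1/(173/53 - 3112) = 1/(-164763/53) = -53/164763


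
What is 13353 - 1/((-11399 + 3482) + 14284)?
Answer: 85018550/6367 ≈ 13353.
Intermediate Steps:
13353 - 1/((-11399 + 3482) + 14284) = 13353 - 1/(-7917 + 14284) = 13353 - 1/6367 = 85018550/6367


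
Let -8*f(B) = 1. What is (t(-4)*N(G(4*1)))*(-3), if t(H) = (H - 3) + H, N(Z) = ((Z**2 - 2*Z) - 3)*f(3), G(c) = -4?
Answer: -693/8 ≈ -86.625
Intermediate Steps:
f(B) = -1/8 (f(B) = -1/8*1 = -1/8)
N(Z) = 3/8 - Z**2/8 + Z/4 (N(Z) = ((Z**2 - 2*Z) - 3)*(-1/8) = (-3 + Z**2 - 2*Z)*(-1/8) = 3/8 - Z**2/8 + Z/4)
t(H) = -3 + 2*H (t(H) = (-3 + H) + H = -3 + 2*H)
(t(-4)*N(G(4*1)))*(-3) = ((-3 + 2*(-4))*(3/8 - 1/8*(-4)**2 + (1/4)*(-4)))*(-3) = ((-3 - 8)*(3/8 - 1/8*16 - 1))*(-3) = -11*(3/8 - 2 - 1)*(-3) = -11*(-21/8)*(-3) = (231/8)*(-3) = -693/8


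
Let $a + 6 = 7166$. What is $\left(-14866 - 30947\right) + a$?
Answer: $-38653$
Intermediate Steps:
$a = 7160$ ($a = -6 + 7166 = 7160$)
$\left(-14866 - 30947\right) + a = \left(-14866 - 30947\right) + 7160 = -45813 + 7160 = -38653$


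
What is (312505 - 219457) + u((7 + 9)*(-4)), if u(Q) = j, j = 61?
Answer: 93109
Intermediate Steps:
u(Q) = 61
(312505 - 219457) + u((7 + 9)*(-4)) = (312505 - 219457) + 61 = 93048 + 61 = 93109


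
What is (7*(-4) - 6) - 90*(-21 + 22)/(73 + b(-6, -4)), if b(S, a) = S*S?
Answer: -3796/109 ≈ -34.826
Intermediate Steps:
b(S, a) = S²
(7*(-4) - 6) - 90*(-21 + 22)/(73 + b(-6, -4)) = (7*(-4) - 6) - 90*(-21 + 22)/(73 + (-6)²) = (-28 - 6) - 90/(73 + 36) = -34 - 90/109 = -3796/109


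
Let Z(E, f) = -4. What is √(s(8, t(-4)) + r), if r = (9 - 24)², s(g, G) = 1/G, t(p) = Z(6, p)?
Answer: √899/2 ≈ 14.992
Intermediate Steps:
t(p) = -4
r = 225 (r = (-15)² = 225)
√(s(8, t(-4)) + r) = √(1/(-4) + 225) = √(-¼ + 225) = √(899/4) = √899/2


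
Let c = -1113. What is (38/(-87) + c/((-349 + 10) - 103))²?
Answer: 6405601225/1478710116 ≈ 4.3319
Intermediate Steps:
(38/(-87) + c/((-349 + 10) - 103))² = (38/(-87) - 1113/((-349 + 10) - 103))² = (38*(-1/87) - 1113/(-339 - 103))² = (-38/87 - 1113/(-442))² = (-38/87 - 1113*(-1/442))² = (-38/87 + 1113/442)² = (80035/38454)² = 6405601225/1478710116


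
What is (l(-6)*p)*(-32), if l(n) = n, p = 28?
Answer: 5376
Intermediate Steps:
(l(-6)*p)*(-32) = -6*28*(-32) = -168*(-32) = 5376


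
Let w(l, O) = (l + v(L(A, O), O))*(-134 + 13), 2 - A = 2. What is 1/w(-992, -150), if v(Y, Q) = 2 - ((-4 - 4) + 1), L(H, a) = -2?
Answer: 1/118943 ≈ 8.4074e-6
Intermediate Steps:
A = 0 (A = 2 - 1*2 = 2 - 2 = 0)
v(Y, Q) = 9 (v(Y, Q) = 2 - (-8 + 1) = 2 - 1*(-7) = 2 + 7 = 9)
w(l, O) = -1089 - 121*l (w(l, O) = (l + 9)*(-134 + 13) = (9 + l)*(-121) = -1089 - 121*l)
1/w(-992, -150) = 1/(-1089 - 121*(-992)) = 1/(-1089 + 120032) = 1/118943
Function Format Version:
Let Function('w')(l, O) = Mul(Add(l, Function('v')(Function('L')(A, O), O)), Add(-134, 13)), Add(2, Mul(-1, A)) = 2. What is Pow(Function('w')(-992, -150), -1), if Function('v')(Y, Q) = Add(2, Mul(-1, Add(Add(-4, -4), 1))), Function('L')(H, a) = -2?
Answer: Rational(1, 118943) ≈ 8.4074e-6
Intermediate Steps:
A = 0 (A = Add(2, Mul(-1, 2)) = Add(2, -2) = 0)
Function('v')(Y, Q) = 9 (Function('v')(Y, Q) = Add(2, Mul(-1, Add(-8, 1))) = Add(2, Mul(-1, -7)) = Add(2, 7) = 9)
Function('w')(l, O) = Add(-1089, Mul(-121, l)) (Function('w')(l, O) = Mul(Add(l, 9), Add(-134, 13)) = Mul(Add(9, l), -121) = Add(-1089, Mul(-121, l)))
Pow(Function('w')(-992, -150), -1) = Pow(Add(-1089, Mul(-121, -992)), -1) = Pow(Add(-1089, 120032), -1) = Pow(118943, -1) = Rational(1, 118943)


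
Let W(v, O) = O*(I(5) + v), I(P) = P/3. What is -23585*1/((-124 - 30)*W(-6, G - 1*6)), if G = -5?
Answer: 70755/22022 ≈ 3.2129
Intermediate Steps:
I(P) = P/3
W(v, O) = O*(5/3 + v) (W(v, O) = O*((⅓)*5 + v) = O*(5/3 + v))
-23585*1/((-124 - 30)*W(-6, G - 1*6)) = -23585*3/((-124 - 30)*(-5 - 1*6)*(5 + 3*(-6))) = -23585*(-3/(154*(-5 - 6)*(5 - 18))) = -23585/(((⅓)*(-11)*(-13))*(-154)) = -23585/((143/3)*(-154)) = -23585/(-22022/3) = -23585*(-3/22022) = 70755/22022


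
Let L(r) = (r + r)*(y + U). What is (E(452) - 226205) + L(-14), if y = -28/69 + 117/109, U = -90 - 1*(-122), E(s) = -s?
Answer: -1711566701/7521 ≈ -2.2757e+5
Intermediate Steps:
U = 32 (U = -90 + 122 = 32)
y = 5021/7521 (y = -28*1/69 + 117*(1/109) = -28/69 + 117/109 = 5021/7521 ≈ 0.66760)
L(r) = 491386*r/7521 (L(r) = (r + r)*(5021/7521 + 32) = (2*r)*(245693/7521) = 491386*r/7521)
(E(452) - 226205) + L(-14) = (-1*452 - 226205) + (491386/7521)*(-14) = (-452 - 226205) - 6879404/7521 = -226657 - 6879404/7521 = -1711566701/7521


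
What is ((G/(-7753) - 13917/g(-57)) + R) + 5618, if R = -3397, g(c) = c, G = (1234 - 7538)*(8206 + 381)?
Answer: 1391651526/147307 ≈ 9447.3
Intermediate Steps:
G = -54132448 (G = -6304*8587 = -54132448)
((G/(-7753) - 13917/g(-57)) + R) + 5618 = ((-54132448/(-7753) - 13917/(-57)) - 3397) + 5618 = ((-54132448*(-1/7753) - 13917*(-1/57)) - 3397) + 5618 = ((54132448/7753 + 4639/19) - 3397) + 5618 = (1064482679/147307 - 3397) + 5618 = 564080800/147307 + 5618 = 1391651526/147307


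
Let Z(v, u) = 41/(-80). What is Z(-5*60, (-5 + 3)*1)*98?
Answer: -2009/40 ≈ -50.225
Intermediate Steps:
Z(v, u) = -41/80 (Z(v, u) = 41*(-1/80) = -41/80)
Z(-5*60, (-5 + 3)*1)*98 = -41/80*98 = -2009/40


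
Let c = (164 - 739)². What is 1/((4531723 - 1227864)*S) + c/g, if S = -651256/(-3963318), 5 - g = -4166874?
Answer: 355704219946464761/4482849261240671308 ≈ 0.079348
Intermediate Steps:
c = 330625 (c = (-575)² = 330625)
g = 4166879 (g = 5 - 1*(-4166874) = 5 + 4166874 = 4166879)
S = 325628/1981659 (S = -651256*(-1/3963318) = 325628/1981659 ≈ 0.16432)
1/((4531723 - 1227864)*S) + c/g = 1/((4531723 - 1227864)*(325628/1981659)) + 330625/4166879 = (1981659/325628)/3303859 + 330625*(1/4166879) = (1/3303859)*(1981659/325628) + 330625/4166879 = 1981659/1075828998452 + 330625/4166879 = 355704219946464761/4482849261240671308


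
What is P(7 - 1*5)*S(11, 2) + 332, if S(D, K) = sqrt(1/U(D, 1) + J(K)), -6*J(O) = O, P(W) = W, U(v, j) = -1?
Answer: 332 + 4*I*sqrt(3)/3 ≈ 332.0 + 2.3094*I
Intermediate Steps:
J(O) = -O/6
S(D, K) = sqrt(-1 - K/6) (S(D, K) = sqrt(1/(-1) - K/6) = sqrt(-1 - K/6))
P(7 - 1*5)*S(11, 2) + 332 = (7 - 1*5)*(sqrt(-36 - 6*2)/6) + 332 = (7 - 5)*(sqrt(-36 - 12)/6) + 332 = 2*(sqrt(-48)/6) + 332 = 2*((4*I*sqrt(3))/6) + 332 = 2*(2*I*sqrt(3)/3) + 332 = 4*I*sqrt(3)/3 + 332 = 332 + 4*I*sqrt(3)/3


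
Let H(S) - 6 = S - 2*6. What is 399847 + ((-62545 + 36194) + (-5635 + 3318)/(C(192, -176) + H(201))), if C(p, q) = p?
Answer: 144540635/387 ≈ 3.7349e+5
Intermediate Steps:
H(S) = -6 + S (H(S) = 6 + (S - 2*6) = 6 + (S - 12) = 6 + (-12 + S) = -6 + S)
399847 + ((-62545 + 36194) + (-5635 + 3318)/(C(192, -176) + H(201))) = 399847 + ((-62545 + 36194) + (-5635 + 3318)/(192 + (-6 + 201))) = 399847 + (-26351 - 2317/(192 + 195)) = 399847 + (-26351 - 2317/387) = 399847 - 10200154/387 = 144540635/387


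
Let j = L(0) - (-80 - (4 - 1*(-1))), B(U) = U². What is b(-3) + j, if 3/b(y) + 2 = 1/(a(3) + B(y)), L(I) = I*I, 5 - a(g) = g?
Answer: 584/7 ≈ 83.429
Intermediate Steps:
a(g) = 5 - g
L(I) = I²
b(y) = 3/(-2 + 1/(2 + y²)) (b(y) = 3/(-2 + 1/((5 - 1*3) + y²)) = 3/(-2 + 1/((5 - 3) + y²)) = 3/(-2 + 1/(2 + y²)))
j = 85 (j = 0² - (-80 - (4 - 1*(-1))) = 0 - (-80 - (4 + 1)) = 0 - (-80 - 1*5) = 0 - (-80 - 5) = 0 - 1*(-85) = 0 + 85 = 85)
b(-3) + j = 3*(-2 - 1*(-3)²)/(3 + 2*(-3)²) + 85 = 3*(-2 - 1*9)/(3 + 2*9) + 85 = 3*(-2 - 9)/(3 + 18) + 85 = 3*(-11)/21 + 85 = 3*(1/21)*(-11) + 85 = -11/7 + 85 = 584/7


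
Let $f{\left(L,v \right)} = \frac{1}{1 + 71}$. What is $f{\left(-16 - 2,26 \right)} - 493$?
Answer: $- \frac{35495}{72} \approx -492.99$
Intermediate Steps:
$f{\left(L,v \right)} = \frac{1}{72}$
$f{\left(-16 - 2,26 \right)} - 493 = \frac{1}{72} - 493 = - \frac{35495}{72}$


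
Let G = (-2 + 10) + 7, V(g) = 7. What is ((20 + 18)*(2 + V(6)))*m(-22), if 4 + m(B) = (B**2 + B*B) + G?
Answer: 334818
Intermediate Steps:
G = 15 (G = 8 + 7 = 15)
m(B) = 11 + 2*B**2 (m(B) = -4 + ((B**2 + B*B) + 15) = -4 + ((B**2 + B**2) + 15) = -4 + (2*B**2 + 15) = -4 + (15 + 2*B**2) = 11 + 2*B**2)
((20 + 18)*(2 + V(6)))*m(-22) = ((20 + 18)*(2 + 7))*(11 + 2*(-22)**2) = (38*9)*(11 + 2*484) = 342*(11 + 968) = 342*979 = 334818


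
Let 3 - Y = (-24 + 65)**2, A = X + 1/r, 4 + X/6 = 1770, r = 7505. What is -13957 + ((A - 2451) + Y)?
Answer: -56212449/7505 ≈ -7490.0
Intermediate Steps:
X = 10596 (X = -24 + 6*1770 = -24 + 10620 = 10596)
A = 79522981/7505 (A = 10596 + 1/7505 = 79522981/7505 ≈ 10596.)
Y = -1678 (Y = 3 - (-24 + 65)**2 = 3 - 1*41**2 = 3 - 1*1681 = 3 - 1681 = -1678)
-13957 + ((A - 2451) + Y) = -13957 + ((79522981/7505 - 2451) - 1678) = -13957 + (61128226/7505 - 1678) = -13957 + 48534836/7505 = -56212449/7505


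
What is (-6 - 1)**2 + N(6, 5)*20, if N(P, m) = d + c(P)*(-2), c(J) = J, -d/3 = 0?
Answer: -191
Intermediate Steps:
d = 0 (d = -3*0 = 0)
N(P, m) = -2*P (N(P, m) = 0 + P*(-2) = 0 - 2*P = -2*P)
(-6 - 1)**2 + N(6, 5)*20 = (-6 - 1)**2 - 2*6*20 = (-7)**2 - 12*20 = 49 - 240 = -191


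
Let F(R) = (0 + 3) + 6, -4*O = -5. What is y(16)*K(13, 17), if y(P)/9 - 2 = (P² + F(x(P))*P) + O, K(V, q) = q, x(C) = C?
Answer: 246789/4 ≈ 61697.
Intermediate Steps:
O = 5/4 (O = -¼*(-5) = 5/4 ≈ 1.2500)
F(R) = 9 (F(R) = 3 + 6 = 9)
y(P) = 117/4 + 9*P² + 81*P (y(P) = 18 + 9*((P² + 9*P) + 5/4) = 18 + 9*(5/4 + P² + 9*P) = 18 + (45/4 + 9*P² + 81*P) = 117/4 + 9*P² + 81*P)
y(16)*K(13, 17) = (117/4 + 9*16² + 81*16)*17 = (117/4 + 9*256 + 1296)*17 = (117/4 + 2304 + 1296)*17 = (14517/4)*17 = 246789/4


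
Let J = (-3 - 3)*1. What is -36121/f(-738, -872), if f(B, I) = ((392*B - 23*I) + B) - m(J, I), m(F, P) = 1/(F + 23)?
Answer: 614057/4589627 ≈ 0.13379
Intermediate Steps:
J = -6 (J = -6*1 = -6)
m(F, P) = 1/(23 + F)
f(B, I) = -1/17 - 23*I + 393*B (f(B, I) = ((392*B - 23*I) + B) - 1/(23 - 6) = ((-23*I + 392*B) + B) - 1/17 = (-23*I + 393*B) - 1*1/17 = (-23*I + 393*B) - 1/17 = -1/17 - 23*I + 393*B)
-36121/f(-738, -872) = -36121/(-1/17 - 23*(-872) + 393*(-738)) = -36121/(-1/17 + 20056 - 290034) = -36121/(-4589627/17) = -36121*(-17/4589627) = 614057/4589627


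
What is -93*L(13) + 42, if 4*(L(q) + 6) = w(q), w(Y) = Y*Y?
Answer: -13317/4 ≈ -3329.3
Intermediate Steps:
w(Y) = Y²
L(q) = -6 + q²/4
-93*L(13) + 42 = -93*(-6 + (¼)*13²) + 42 = -93*(-6 + (¼)*169) + 42 = -93*(-6 + 169/4) + 42 = -93*145/4 + 42 = -13485/4 + 42 = -13317/4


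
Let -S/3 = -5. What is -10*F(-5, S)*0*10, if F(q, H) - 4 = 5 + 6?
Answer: 0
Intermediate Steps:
S = 15 (S = -3*(-5) = 15)
F(q, H) = 15 (F(q, H) = 4 + (5 + 6) = 4 + 11 = 15)
-10*F(-5, S)*0*10 = -150*0*10 = -10*0*10 = 0*10 = 0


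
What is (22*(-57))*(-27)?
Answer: 33858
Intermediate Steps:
(22*(-57))*(-27) = -1254*(-27) = 33858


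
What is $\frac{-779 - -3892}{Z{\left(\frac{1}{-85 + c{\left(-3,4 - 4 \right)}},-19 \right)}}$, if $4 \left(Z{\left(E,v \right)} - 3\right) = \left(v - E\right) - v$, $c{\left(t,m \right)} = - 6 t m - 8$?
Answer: $\frac{1158036}{1117} \approx 1036.7$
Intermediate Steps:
$c{\left(t,m \right)} = -8 - 6 m t$ ($c{\left(t,m \right)} = - 6 m t - 8 = -8 - 6 m t$)
$Z{\left(E,v \right)} = 3 - \frac{E}{4}$ ($Z{\left(E,v \right)} = 3 + \frac{\left(v - E\right) - v}{4} = 3 + \frac{\left(-1\right) E}{4} = 3 - \frac{E}{4}$)
$\frac{-779 - -3892}{Z{\left(\frac{1}{-85 + c{\left(-3,4 - 4 \right)}},-19 \right)}} = \frac{-779 - -3892}{3 - \frac{1}{4 \left(-85 - \left(8 + 6 \left(4 - 4\right) \left(-3\right)\right)\right)}} = \frac{-779 + 3892}{3 - \frac{1}{4 \left(-85 - \left(8 + 6 \left(4 - 4\right) \left(-3\right)\right)\right)}} = \frac{3113}{3 - \frac{1}{4 \left(-85 - \left(8 + 0 \left(-3\right)\right)\right)}} = \frac{3113}{3 - \frac{1}{4 \left(-85 + \left(-8 + 0\right)\right)}} = \frac{3113}{3 - \frac{1}{4 \left(-85 - 8\right)}} = \frac{3113}{3 - \frac{1}{4 \left(-93\right)}} = \frac{3113}{3 - - \frac{1}{372}} = \frac{3113}{3 + \frac{1}{372}} = \frac{3113}{\frac{1117}{372}} = 3113 \cdot \frac{372}{1117} = \frac{1158036}{1117}$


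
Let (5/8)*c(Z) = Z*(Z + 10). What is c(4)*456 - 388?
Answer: 202348/5 ≈ 40470.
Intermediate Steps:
c(Z) = 8*Z*(10 + Z)/5 (c(Z) = 8*(Z*(Z + 10))/5 = 8*(Z*(10 + Z))/5 = 8*Z*(10 + Z)/5)
c(4)*456 - 388 = ((8/5)*4*(10 + 4))*456 - 388 = ((8/5)*4*14)*456 - 388 = (448/5)*456 - 388 = 204288/5 - 388 = 202348/5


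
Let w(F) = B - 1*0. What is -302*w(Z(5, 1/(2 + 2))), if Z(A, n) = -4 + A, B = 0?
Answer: 0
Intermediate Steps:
w(F) = 0 (w(F) = 0 - 1*0 = 0 + 0 = 0)
-302*w(Z(5, 1/(2 + 2))) = -302*0 = 0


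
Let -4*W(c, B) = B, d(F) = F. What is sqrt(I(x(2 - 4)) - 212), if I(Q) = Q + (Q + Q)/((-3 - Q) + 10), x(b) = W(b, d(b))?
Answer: I*sqrt(142870)/26 ≈ 14.538*I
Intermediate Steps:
W(c, B) = -B/4
x(b) = -b/4
I(Q) = Q + 2*Q/(7 - Q) (I(Q) = Q + (2*Q)/(7 - Q) = Q + 2*Q/(7 - Q))
sqrt(I(x(2 - 4)) - 212) = sqrt((-(2 - 4)/4)*(-9 - (2 - 4)/4)/(-7 - (2 - 4)/4) - 212) = sqrt((-1/4*(-2))*(-9 - 1/4*(-2))/(-7 - 1/4*(-2)) - 212) = sqrt((-9 + 1/2)/(2*(-7 + 1/2)) - 212) = sqrt((1/2)*(-17/2)/(-13/2) - 212) = sqrt((1/2)*(-2/13)*(-17/2) - 212) = sqrt(17/26 - 212) = sqrt(-5495/26) = I*sqrt(142870)/26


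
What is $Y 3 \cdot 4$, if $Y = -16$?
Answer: $-192$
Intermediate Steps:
$Y 3 \cdot 4 = - 16 \cdot 3 \cdot 4 = \left(-16\right) 12 = -192$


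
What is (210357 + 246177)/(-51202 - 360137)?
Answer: -152178/137113 ≈ -1.1099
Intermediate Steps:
(210357 + 246177)/(-51202 - 360137) = 456534/(-411339) = 456534*(-1/411339) = -152178/137113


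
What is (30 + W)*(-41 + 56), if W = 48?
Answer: 1170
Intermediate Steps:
(30 + W)*(-41 + 56) = (30 + 48)*(-41 + 56) = 78*15 = 1170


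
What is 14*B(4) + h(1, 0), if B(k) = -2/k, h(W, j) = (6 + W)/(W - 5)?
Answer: -35/4 ≈ -8.7500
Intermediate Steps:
h(W, j) = (6 + W)/(-5 + W)
14*B(4) + h(1, 0) = 14*(-2/4) + (6 + 1)/(-5 + 1) = 14*(-2*¼) + 7/(-4) = 14*(-½) - ¼*7 = -7 - 7/4 = -35/4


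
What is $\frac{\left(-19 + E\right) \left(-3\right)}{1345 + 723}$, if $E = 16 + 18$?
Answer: $- \frac{45}{2068} \approx -0.02176$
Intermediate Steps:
$E = 34$
$\frac{\left(-19 + E\right) \left(-3\right)}{1345 + 723} = \frac{\left(-19 + 34\right) \left(-3\right)}{1345 + 723} = \frac{15 \left(-3\right)}{2068} = \frac{1}{2068} \left(-45\right) = - \frac{45}{2068}$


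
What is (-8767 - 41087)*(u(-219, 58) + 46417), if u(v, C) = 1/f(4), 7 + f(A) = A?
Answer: -2314056500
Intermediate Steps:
f(A) = -7 + A
u(v, C) = -1/3 (u(v, C) = 1/(-7 + 4) = 1/(-3) = -1/3)
(-8767 - 41087)*(u(-219, 58) + 46417) = (-8767 - 41087)*(-1/3 + 46417) = -49854*139250/3 = -2314056500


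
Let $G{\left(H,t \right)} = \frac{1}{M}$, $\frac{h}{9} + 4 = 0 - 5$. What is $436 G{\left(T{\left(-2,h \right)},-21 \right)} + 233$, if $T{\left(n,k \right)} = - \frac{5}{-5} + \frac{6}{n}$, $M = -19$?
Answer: $\frac{3991}{19} \approx 210.05$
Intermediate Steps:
$h = -81$ ($h = -36 + 9 \left(0 - 5\right) = -36 + 9 \left(-5\right) = -36 - 45 = -81$)
$T{\left(n,k \right)} = 1 + \frac{6}{n}$ ($T{\left(n,k \right)} = \left(-5\right) \left(- \frac{1}{5}\right) + \frac{6}{n} = 1 + \frac{6}{n}$)
$G{\left(H,t \right)} = - \frac{1}{19}$ ($G{\left(H,t \right)} = \frac{1}{-19} = - \frac{1}{19}$)
$436 G{\left(T{\left(-2,h \right)},-21 \right)} + 233 = 436 \left(- \frac{1}{19}\right) + 233 = - \frac{436}{19} + 233 = \frac{3991}{19}$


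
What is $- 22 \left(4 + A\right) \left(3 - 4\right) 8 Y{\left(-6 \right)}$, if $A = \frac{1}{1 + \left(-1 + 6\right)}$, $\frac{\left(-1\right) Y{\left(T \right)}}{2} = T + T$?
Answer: $17600$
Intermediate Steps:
$Y{\left(T \right)} = - 4 T$ ($Y{\left(T \right)} = - 2 \left(T + T\right) = - 2 \cdot 2 T = - 4 T$)
$A = \frac{1}{6}$ ($A = \frac{1}{1 + 5} = \frac{1}{6} \approx 0.16667$)
$- 22 \left(4 + A\right) \left(3 - 4\right) 8 Y{\left(-6 \right)} = - 22 \left(4 + \frac{1}{6}\right) \left(3 - 4\right) 8 \left(\left(-4\right) \left(-6\right)\right) = - 22 \cdot \frac{25}{6} \left(-1\right) 8 \cdot 24 = - 22 \left(\left(- \frac{25}{6}\right) 8\right) 24 = \left(-22\right) \left(- \frac{100}{3}\right) 24 = \frac{2200}{3} \cdot 24 = 17600$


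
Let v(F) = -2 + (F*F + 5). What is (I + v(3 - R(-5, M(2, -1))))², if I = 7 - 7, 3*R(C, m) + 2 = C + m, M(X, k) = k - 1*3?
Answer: 182329/81 ≈ 2251.0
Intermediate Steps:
M(X, k) = -3 + k (M(X, k) = k - 3 = -3 + k)
R(C, m) = -⅔ + C/3 + m/3 (R(C, m) = -⅔ + (C + m)/3 = -⅔ + (C/3 + m/3) = -⅔ + C/3 + m/3)
v(F) = 3 + F² (v(F) = -2 + (F² + 5) = -2 + (5 + F²) = 3 + F²)
I = 0
(I + v(3 - R(-5, M(2, -1))))² = (0 + (3 + (3 - (-⅔ + (⅓)*(-5) + (-3 - 1)/3))²))² = (0 + (3 + (3 - (-⅔ - 5/3 + (⅓)*(-4)))²))² = (0 + (3 + (3 - (-⅔ - 5/3 - 4/3))²))² = (0 + (3 + (3 - 1*(-11/3))²))² = (0 + (3 + (3 + 11/3)²))² = (0 + (3 + (20/3)²))² = (0 + (3 + 400/9))² = (0 + 427/9)² = (427/9)² = 182329/81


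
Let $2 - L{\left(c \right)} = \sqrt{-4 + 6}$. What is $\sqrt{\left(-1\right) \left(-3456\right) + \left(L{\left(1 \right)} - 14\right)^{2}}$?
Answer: $\sqrt{3602 + 24 \sqrt{2}} \approx 60.299$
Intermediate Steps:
$L{\left(c \right)} = 2 - \sqrt{2}$ ($L{\left(c \right)} = 2 - \sqrt{-4 + 6} = 2 - \sqrt{2}$)
$\sqrt{\left(-1\right) \left(-3456\right) + \left(L{\left(1 \right)} - 14\right)^{2}} = \sqrt{\left(-1\right) \left(-3456\right) + \left(\left(2 - \sqrt{2}\right) - 14\right)^{2}} = \sqrt{3456 + \left(-12 - \sqrt{2}\right)^{2}}$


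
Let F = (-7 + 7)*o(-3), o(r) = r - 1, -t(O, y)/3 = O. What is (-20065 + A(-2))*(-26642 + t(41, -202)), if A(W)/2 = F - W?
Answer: 536932665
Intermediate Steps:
t(O, y) = -3*O
o(r) = -1 + r
F = 0 (F = (-7 + 7)*(-1 - 3) = 0*(-4) = 0)
A(W) = -2*W (A(W) = 2*(0 - W) = 2*(-W) = -2*W)
(-20065 + A(-2))*(-26642 + t(41, -202)) = (-20065 - 2*(-2))*(-26642 - 3*41) = (-20065 + 4)*(-26642 - 123) = -20061*(-26765) = 536932665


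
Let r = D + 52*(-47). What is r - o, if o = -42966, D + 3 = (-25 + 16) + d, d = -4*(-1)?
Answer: 40514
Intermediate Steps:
d = 4
D = -8 (D = -3 + ((-25 + 16) + 4) = -3 + (-9 + 4) = -3 - 5 = -8)
r = -2452 (r = -8 + 52*(-47) = -8 - 2444 = -2452)
r - o = -2452 - 1*(-42966) = -2452 + 42966 = 40514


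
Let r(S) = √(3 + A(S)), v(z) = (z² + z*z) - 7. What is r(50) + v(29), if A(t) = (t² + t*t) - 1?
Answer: 1675 + √5002 ≈ 1745.7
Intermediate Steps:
A(t) = -1 + 2*t² (A(t) = (t² + t²) - 1 = 2*t² - 1 = -1 + 2*t²)
v(z) = -7 + 2*z² (v(z) = (z² + z²) - 7 = 2*z² - 7 = -7 + 2*z²)
r(S) = √(2 + 2*S²) (r(S) = √(3 + (-1 + 2*S²)) = √(2 + 2*S²))
r(50) + v(29) = √(2 + 2*50²) + (-7 + 2*29²) = √(2 + 2*2500) + (-7 + 2*841) = √(2 + 5000) + (-7 + 1682) = √5002 + 1675 = 1675 + √5002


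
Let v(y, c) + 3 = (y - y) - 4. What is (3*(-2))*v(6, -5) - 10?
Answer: 32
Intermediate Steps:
v(y, c) = -7 (v(y, c) = -3 + ((y - y) - 4) = -3 + (0 - 4) = -3 - 4 = -7)
(3*(-2))*v(6, -5) - 10 = (3*(-2))*(-7) - 10 = -6*(-7) - 10 = 42 - 10 = 32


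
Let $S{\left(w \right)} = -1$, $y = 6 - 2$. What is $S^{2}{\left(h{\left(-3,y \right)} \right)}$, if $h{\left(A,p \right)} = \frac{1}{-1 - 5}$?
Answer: $1$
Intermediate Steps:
$y = 4$ ($y = 6 - 2 = 4$)
$h{\left(A,p \right)} = - \frac{1}{6}$ ($h{\left(A,p \right)} = \frac{1}{-6} = - \frac{1}{6}$)
$S^{2}{\left(h{\left(-3,y \right)} \right)} = \left(-1\right)^{2} = 1$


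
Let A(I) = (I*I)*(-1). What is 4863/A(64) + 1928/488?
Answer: 690493/249856 ≈ 2.7636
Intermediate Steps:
A(I) = -I² (A(I) = I²*(-1) = -I²)
4863/A(64) + 1928/488 = 4863/((-1*64²)) + 1928/488 = 4863/((-1*4096)) + 1928*(1/488) = 4863/(-4096) + 241/61 = 4863*(-1/4096) + 241/61 = -4863/4096 + 241/61 = 690493/249856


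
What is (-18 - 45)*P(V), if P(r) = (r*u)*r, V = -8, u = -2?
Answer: 8064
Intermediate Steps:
P(r) = -2*r² (P(r) = (r*(-2))*r = (-2*r)*r = -2*r²)
(-18 - 45)*P(V) = (-18 - 45)*(-2*(-8)²) = -(-126)*64 = -63*(-128) = 8064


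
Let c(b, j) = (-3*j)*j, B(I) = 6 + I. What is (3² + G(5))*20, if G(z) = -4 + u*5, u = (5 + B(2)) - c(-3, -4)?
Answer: 6200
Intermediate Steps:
c(b, j) = -3*j²
u = 61 (u = (5 + (6 + 2)) - (-3)*(-4)² = (5 + 8) - (-3)*16 = 13 - 1*(-48) = 13 + 48 = 61)
G(z) = 301 (G(z) = -4 + 61*5 = -4 + 305 = 301)
(3² + G(5))*20 = (3² + 301)*20 = (9 + 301)*20 = 310*20 = 6200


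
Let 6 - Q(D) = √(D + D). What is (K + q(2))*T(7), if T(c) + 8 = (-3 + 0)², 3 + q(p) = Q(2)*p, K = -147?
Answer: -142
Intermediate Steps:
Q(D) = 6 - √2*√D (Q(D) = 6 - √(D + D) = 6 - √(2*D) = 6 - √2*√D)
q(p) = -3 + 4*p (q(p) = -3 + (6 - √2*√2)*p = -3 + (6 - 2)*p = -3 + 4*p)
T(c) = 1 (T(c) = -8 + (-3 + 0)² = -8 + (-3)² = -8 + 9 = 1)
(K + q(2))*T(7) = (-147 + (-3 + 4*2))*1 = (-147 + (-3 + 8))*1 = (-147 + 5)*1 = -142*1 = -142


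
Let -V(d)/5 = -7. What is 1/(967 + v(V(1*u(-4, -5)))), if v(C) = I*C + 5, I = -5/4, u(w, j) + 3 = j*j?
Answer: 4/3713 ≈ 0.0010773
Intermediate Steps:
u(w, j) = -3 + j² (u(w, j) = -3 + j*j = -3 + j²)
I = -5/4 (I = -5*¼ = -5/4 ≈ -1.2500)
V(d) = 35 (V(d) = -5*(-7) = 35)
v(C) = 5 - 5*C/4 (v(C) = -5*C/4 + 5 = 5 - 5*C/4)
1/(967 + v(V(1*u(-4, -5)))) = 1/(967 + (5 - 5/4*35)) = 1/(967 + (5 - 175/4)) = 1/(967 - 155/4) = 1/(3713/4) = 4/3713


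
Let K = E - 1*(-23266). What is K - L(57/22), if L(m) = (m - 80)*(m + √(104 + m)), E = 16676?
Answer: 19428999/484 + 1703*√51590/484 ≈ 40942.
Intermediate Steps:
L(m) = (-80 + m)*(m + √(104 + m))
K = 39942 (K = 16676 - 1*(-23266) = 16676 + 23266 = 39942)
K - L(57/22) = 39942 - ((57/22)² - 4560/22 - 80*√(104 + 57/22) + (57/22)*√(104 + 57/22)) = 39942 - ((57*(1/22))² - 4560/22 - 80*√(104 + 57*(1/22)) + (57*(1/22))*√(104 + 57*(1/22))) = 39942 - ((57/22)² - 80*57/22 - 80*√(104 + 57/22) + 57*√(104 + 57/22)/22) = 39942 - (3249/484 - 2280/11 - 40*√51590/11 + 57*√(2345/22)/22) = 39942 - (3249/484 - 2280/11 - 40*√51590/11 + 57*(√51590/22)/22) = 39942 - (3249/484 - 2280/11 - 40*√51590/11 + 57*√51590/484) = 39942 - (-97071/484 - 1703*√51590/484) = 39942 + (97071/484 + 1703*√51590/484) = 19428999/484 + 1703*√51590/484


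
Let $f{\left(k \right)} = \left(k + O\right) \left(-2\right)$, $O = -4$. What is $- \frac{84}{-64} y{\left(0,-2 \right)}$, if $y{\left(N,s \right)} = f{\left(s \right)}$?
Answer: $\frac{63}{4} \approx 15.75$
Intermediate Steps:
$f{\left(k \right)} = 8 - 2 k$ ($f{\left(k \right)} = \left(k - 4\right) \left(-2\right) = \left(-4 + k\right) \left(-2\right) = 8 - 2 k$)
$y{\left(N,s \right)} = 8 - 2 s$
$- \frac{84}{-64} y{\left(0,-2 \right)} = - \frac{84}{-64} \left(8 - -4\right) = \left(-84\right) \left(- \frac{1}{64}\right) \left(8 + 4\right) = \frac{21}{16} \cdot 12 = \frac{63}{4}$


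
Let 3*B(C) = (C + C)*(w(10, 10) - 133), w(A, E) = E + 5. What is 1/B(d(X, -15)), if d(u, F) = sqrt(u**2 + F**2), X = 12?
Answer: -sqrt(41)/9676 ≈ -0.00066175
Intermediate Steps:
w(A, E) = 5 + E
d(u, F) = sqrt(F**2 + u**2)
B(C) = -236*C/3 (B(C) = ((C + C)*((5 + 10) - 133))/3 = ((2*C)*(15 - 133))/3 = ((2*C)*(-118))/3 = (-236*C)/3 = -236*C/3)
1/B(d(X, -15)) = 1/(-236*sqrt((-15)**2 + 12**2)/3) = 1/(-236*sqrt(225 + 144)/3) = 1/(-236*sqrt(41)) = -sqrt(41)/9676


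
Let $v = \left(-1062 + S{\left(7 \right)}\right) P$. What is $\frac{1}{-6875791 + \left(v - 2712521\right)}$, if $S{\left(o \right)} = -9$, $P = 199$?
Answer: $- \frac{1}{9801441} \approx -1.0203 \cdot 10^{-7}$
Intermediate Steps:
$v = -213129$ ($v = \left(-1062 - 9\right) 199 = \left(-1071\right) 199 = -213129$)
$\frac{1}{-6875791 + \left(v - 2712521\right)} = \frac{1}{-6875791 - 2925650} = \frac{1}{-9801441} = - \frac{1}{9801441}$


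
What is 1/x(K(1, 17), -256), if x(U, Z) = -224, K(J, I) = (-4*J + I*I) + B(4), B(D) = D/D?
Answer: -1/224 ≈ -0.0044643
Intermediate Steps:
B(D) = 1
K(J, I) = 1 + I**2 - 4*J (K(J, I) = (-4*J + I*I) + 1 = (-4*J + I**2) + 1 = (I**2 - 4*J) + 1 = 1 + I**2 - 4*J)
1/x(K(1, 17), -256) = 1/(-224) = -1/224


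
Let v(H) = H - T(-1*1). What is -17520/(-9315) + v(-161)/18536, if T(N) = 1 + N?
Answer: 3078581/1644408 ≈ 1.8722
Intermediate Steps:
v(H) = H (v(H) = H - (1 - 1*1) = H - (1 - 1) = H - 1*0 = H + 0 = H)
-17520/(-9315) + v(-161)/18536 = -17520/(-9315) - 161/18536 = -17520*(-1/9315) - 161*1/18536 = 1168/621 - 23/2648 = 3078581/1644408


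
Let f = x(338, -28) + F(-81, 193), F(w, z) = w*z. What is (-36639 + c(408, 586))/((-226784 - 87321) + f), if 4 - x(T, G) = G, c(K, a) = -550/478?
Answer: 4378498/39399867 ≈ 0.11113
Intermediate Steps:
c(K, a) = -275/239 (c(K, a) = -550*1/478 = -275/239)
x(T, G) = 4 - G
f = -15601 (f = (4 - 1*(-28)) - 81*193 = (4 + 28) - 15633 = 32 - 15633 = -15601)
(-36639 + c(408, 586))/((-226784 - 87321) + f) = (-36639 - 275/239)/((-226784 - 87321) - 15601) = -8756996/(239*(-314105 - 15601)) = -8756996/239/(-329706) = -8756996/239*(-1/329706) = 4378498/39399867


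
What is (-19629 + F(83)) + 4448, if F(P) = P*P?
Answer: -8292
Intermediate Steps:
F(P) = P²
(-19629 + F(83)) + 4448 = (-19629 + 83²) + 4448 = (-19629 + 6889) + 4448 = -12740 + 4448 = -8292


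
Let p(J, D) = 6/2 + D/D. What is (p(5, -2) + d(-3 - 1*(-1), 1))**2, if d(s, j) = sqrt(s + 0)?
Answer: (4 + I*sqrt(2))**2 ≈ 14.0 + 11.314*I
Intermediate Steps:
d(s, j) = sqrt(s)
p(J, D) = 4 (p(J, D) = 6*(1/2) + 1 = 3 + 1 = 4)
(p(5, -2) + d(-3 - 1*(-1), 1))**2 = (4 + sqrt(-3 - 1*(-1)))**2 = (4 + sqrt(-3 + 1))**2 = (4 + sqrt(-2))**2 = (4 + I*sqrt(2))**2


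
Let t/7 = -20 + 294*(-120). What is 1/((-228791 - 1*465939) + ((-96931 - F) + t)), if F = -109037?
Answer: -1/929724 ≈ -1.0756e-6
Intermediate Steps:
t = -247100 (t = 7*(-20 + 294*(-120)) = 7*(-20 - 35280) = 7*(-35300) = -247100)
1/((-228791 - 1*465939) + ((-96931 - F) + t)) = 1/((-228791 - 1*465939) + ((-96931 - 1*(-109037)) - 247100)) = 1/((-228791 - 465939) + ((-96931 + 109037) - 247100)) = 1/(-694730 + (12106 - 247100)) = 1/(-694730 - 234994) = 1/(-929724) = -1/929724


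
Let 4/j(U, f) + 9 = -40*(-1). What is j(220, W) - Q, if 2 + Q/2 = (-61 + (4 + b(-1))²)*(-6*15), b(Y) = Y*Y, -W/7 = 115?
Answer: -200752/31 ≈ -6475.9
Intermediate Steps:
W = -805 (W = -7*115 = -805)
j(U, f) = 4/31 (j(U, f) = 4/(-9 - 40*(-1)) = 4/(-9 + 40) = 4/31)
b(Y) = Y²
Q = 6476 (Q = -4 + 2*((-61 + (4 + (-1)²)²)*(-6*15)) = -4 + 2*((-61 + (4 + 1)²)*(-90)) = -4 + 2*((-61 + 5²)*(-90)) = -4 + 2*((-61 + 25)*(-90)) = -4 + 2*(-36*(-90)) = -4 + 2*3240 = -4 + 6480 = 6476)
j(220, W) - Q = 4/31 - 1*6476 = 4/31 - 6476 = -200752/31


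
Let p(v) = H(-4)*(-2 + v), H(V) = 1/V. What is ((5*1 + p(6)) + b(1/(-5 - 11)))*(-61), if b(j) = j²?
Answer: -62525/256 ≈ -244.24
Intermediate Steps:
p(v) = ½ - v/4 (p(v) = (-2 + v)/(-4) = -(-2 + v)/4 = ½ - v/4)
((5*1 + p(6)) + b(1/(-5 - 11)))*(-61) = ((5*1 + (½ - ¼*6)) + (1/(-5 - 11))²)*(-61) = ((5 + (½ - 3/2)) + (1/(-16))²)*(-61) = ((5 - 1) + (-1/16)²)*(-61) = (4 + 1/256)*(-61) = (1025/256)*(-61) = -62525/256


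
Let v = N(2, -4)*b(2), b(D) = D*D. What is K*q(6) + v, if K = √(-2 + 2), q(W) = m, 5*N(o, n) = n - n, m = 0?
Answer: 0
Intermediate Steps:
N(o, n) = 0 (N(o, n) = (n - n)/5 = (⅕)*0 = 0)
b(D) = D²
q(W) = 0
v = 0 (v = 0*2² = 0*4 = 0)
K = 0 (K = √0 = 0)
K*q(6) + v = 0*0 + 0 = 0 + 0 = 0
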